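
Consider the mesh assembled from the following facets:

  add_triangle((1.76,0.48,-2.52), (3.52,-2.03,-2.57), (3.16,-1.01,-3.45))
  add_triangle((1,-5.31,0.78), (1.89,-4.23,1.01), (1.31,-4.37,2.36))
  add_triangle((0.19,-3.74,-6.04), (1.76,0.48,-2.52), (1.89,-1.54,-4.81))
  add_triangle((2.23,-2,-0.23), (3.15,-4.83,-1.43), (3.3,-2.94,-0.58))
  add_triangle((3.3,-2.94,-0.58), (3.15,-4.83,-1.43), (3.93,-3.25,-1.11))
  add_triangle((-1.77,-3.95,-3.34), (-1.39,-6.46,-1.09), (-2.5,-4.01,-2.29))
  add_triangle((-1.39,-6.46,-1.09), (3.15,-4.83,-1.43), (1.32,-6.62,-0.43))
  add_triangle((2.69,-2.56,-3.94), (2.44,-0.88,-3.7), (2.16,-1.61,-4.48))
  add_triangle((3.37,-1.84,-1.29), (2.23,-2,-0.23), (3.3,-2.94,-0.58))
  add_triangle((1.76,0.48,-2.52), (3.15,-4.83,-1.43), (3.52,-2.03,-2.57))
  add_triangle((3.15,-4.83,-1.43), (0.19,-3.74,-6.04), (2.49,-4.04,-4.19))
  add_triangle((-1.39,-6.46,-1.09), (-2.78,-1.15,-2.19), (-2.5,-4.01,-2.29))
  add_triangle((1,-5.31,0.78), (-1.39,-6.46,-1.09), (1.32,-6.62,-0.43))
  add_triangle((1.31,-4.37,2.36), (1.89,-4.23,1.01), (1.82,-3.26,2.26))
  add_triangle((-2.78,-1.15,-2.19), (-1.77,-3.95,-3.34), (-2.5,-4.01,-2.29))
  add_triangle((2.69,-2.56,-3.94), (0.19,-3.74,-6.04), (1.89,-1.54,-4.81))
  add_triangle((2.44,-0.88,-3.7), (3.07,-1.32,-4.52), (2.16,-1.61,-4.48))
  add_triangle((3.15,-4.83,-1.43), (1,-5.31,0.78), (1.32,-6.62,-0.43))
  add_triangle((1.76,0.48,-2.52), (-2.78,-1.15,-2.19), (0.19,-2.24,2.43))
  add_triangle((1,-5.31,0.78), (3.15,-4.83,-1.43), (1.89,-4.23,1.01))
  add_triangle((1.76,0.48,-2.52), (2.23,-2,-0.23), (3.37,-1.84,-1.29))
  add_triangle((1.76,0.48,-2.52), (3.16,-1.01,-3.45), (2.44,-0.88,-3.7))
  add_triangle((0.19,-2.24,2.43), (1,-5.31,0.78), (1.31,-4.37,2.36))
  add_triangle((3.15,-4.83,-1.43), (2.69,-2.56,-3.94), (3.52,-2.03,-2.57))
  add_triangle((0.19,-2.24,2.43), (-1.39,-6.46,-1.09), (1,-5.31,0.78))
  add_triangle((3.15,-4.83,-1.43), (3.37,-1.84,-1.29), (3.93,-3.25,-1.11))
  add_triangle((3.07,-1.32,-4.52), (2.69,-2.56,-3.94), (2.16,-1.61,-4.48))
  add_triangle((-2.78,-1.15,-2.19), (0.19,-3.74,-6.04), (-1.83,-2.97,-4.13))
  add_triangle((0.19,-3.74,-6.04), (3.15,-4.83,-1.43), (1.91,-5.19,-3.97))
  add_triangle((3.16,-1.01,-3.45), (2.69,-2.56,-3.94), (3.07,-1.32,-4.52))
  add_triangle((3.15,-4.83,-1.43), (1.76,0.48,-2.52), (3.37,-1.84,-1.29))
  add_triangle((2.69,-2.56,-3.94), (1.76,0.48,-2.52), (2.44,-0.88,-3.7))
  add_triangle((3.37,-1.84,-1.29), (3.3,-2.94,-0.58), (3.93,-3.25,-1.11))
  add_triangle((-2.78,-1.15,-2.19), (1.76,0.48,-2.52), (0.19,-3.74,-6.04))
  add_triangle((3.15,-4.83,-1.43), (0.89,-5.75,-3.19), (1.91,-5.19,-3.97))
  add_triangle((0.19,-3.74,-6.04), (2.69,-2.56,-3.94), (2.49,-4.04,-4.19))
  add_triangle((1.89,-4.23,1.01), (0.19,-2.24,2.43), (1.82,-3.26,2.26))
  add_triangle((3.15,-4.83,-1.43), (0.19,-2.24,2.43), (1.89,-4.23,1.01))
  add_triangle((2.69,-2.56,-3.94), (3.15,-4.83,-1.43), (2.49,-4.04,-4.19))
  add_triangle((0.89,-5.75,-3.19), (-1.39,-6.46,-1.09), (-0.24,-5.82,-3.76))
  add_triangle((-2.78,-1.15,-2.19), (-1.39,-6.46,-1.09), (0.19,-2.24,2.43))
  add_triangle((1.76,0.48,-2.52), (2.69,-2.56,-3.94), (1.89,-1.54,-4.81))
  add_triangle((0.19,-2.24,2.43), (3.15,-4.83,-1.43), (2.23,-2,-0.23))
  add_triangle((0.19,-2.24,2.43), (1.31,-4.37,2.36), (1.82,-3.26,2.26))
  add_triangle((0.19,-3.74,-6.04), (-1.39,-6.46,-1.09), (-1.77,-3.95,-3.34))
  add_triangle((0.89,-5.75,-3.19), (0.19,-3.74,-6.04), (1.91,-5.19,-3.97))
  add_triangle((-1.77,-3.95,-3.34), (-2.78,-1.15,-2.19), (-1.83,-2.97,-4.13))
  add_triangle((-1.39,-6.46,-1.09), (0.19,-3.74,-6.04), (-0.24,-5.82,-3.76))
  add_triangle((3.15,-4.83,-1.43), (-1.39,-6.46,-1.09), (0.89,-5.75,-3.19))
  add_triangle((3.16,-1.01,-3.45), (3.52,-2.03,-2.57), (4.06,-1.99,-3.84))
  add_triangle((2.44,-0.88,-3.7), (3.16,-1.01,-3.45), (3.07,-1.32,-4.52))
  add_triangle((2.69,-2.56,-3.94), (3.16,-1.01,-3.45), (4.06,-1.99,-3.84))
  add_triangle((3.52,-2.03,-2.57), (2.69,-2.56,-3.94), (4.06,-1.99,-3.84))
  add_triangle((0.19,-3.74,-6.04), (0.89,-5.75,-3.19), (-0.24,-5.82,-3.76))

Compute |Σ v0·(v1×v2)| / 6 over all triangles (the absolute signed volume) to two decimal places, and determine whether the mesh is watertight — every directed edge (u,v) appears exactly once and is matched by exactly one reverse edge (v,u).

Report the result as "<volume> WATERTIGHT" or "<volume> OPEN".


Per-triangle v0·(v1×v2)/6:
  t1: +0.4137
  t2: +1.4950
  t3: +1.1376
  t4: +0.1866
  t5: +0.5878
  t6: +3.1143
  t7: +4.9160
  t8: -0.8258
  t9: +0.0984
  t10: -1.4204
  t11: +4.8457
  t12: +0.8810
  t13: +3.3674
  t14: +1.0085
  t15: +2.2047
  t16: +3.9262
  t17: +0.1500
  t18: +2.6419
  t19: -4.4587
  t20: +2.8409
  t21: -0.3067
  t22: +0.6004
  t23: +1.2581
  t24: +4.0080
  t25: +5.2649
  t26: +0.8280
  t27: +0.9405
  t28: +1.5901
  t29: +1.4503
  t30: +0.8671
  t31: +3.4067
  t32: -0.1593
  t33: +0.1716
  t34: +6.2003
  t35: +3.8364
  t36: +3.4484
  t37: -1.3325
  t38: -0.1514
  t39: +2.8302
  t40: +3.9431
  t41: +6.2124
  t42: +1.9793
  t43: +2.6754
  t44: +0.9242
  t45: +8.2215
  t46: +4.6117
  t47: +2.0132
  t48: +2.9200
  t49: +8.6037
  t50: +0.1818
  t51: +0.1232
  t52: +0.8964
  t53: +0.9256
  t54: +4.1371
Σ = +110.2303 → |volume| = 110.23

Directed edges: 162 total; 6 unmatched, e.g. (0.19,-2.24,2.43)→(1.76,0.48,-2.52) → open.

110.23 OPEN


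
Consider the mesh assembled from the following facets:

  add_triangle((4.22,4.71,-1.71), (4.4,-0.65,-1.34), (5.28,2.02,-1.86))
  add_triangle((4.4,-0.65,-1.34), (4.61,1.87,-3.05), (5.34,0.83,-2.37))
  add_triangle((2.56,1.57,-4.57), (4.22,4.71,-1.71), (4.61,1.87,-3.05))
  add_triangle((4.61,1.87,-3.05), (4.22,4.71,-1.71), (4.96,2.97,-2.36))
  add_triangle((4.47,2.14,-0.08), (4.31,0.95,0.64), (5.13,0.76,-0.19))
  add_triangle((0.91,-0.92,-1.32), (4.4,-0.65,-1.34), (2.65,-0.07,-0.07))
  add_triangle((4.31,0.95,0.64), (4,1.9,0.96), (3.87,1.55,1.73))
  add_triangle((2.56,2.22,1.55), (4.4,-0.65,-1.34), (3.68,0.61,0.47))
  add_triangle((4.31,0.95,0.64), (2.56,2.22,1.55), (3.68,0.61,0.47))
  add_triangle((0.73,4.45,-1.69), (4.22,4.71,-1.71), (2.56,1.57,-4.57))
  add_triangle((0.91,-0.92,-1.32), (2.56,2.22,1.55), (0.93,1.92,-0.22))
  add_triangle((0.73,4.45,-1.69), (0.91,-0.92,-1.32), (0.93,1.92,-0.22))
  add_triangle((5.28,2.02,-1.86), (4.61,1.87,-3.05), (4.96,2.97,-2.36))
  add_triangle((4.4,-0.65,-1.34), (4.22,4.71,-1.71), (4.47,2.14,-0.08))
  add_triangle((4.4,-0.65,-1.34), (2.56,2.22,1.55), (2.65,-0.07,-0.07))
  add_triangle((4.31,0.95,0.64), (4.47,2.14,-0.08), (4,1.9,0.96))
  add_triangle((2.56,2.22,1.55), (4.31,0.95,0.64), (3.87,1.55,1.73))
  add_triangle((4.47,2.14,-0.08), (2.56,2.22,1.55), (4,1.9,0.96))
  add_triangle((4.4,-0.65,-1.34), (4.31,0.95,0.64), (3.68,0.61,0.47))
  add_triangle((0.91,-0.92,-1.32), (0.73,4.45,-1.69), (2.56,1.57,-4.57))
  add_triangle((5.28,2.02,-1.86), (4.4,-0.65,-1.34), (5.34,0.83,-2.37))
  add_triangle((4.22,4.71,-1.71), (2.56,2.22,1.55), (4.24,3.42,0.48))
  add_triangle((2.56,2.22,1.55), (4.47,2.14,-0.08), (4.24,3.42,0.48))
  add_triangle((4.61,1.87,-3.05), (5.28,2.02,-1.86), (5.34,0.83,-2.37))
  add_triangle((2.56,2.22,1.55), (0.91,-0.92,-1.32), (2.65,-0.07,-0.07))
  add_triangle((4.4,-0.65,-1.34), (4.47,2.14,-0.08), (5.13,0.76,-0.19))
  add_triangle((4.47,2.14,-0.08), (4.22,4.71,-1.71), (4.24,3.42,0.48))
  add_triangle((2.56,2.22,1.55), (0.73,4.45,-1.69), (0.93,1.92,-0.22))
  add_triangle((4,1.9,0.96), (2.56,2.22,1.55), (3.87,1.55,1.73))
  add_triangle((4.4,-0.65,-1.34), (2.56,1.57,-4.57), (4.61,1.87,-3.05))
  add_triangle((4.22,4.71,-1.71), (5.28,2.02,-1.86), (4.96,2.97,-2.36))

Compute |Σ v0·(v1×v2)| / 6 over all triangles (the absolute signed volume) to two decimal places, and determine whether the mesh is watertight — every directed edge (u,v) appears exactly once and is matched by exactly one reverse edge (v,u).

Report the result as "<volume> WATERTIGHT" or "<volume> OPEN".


Per-triangle v0·(v1×v2)/6:
  t1: +0.1133
  t2: +0.5628
  t3: +7.0678
  t4: +1.3265
  t5: +0.9875
  t6: +0.1787
  t7: +0.6619
  t8: -1.0600
  t9: +0.0781
  t10: +10.2945
  t11: -1.4600
  t12: -1.1621
  t13: +1.2885
  t14: +5.8838
  t15: +0.8551
  t16: +0.8477
  t17: -0.7884
  t18: +0.7821
  t19: +0.1991
  t20: -0.2760
  t21: +1.2280
  t22: +1.4029
  t23: +1.2409
  t24: +1.5679
  t25: -0.6693
  t26: +1.3920
  t27: +2.8066
  t28: -0.2624
  t29: +0.7161
  t30: +4.7392
  t31: +1.4583
Σ = +42.0009 → |volume| = 42.00

Directed edges: 93 total; 9 unmatched, e.g. (4.31,0.95,0.64)→(5.13,0.76,-0.19) → open.

42.00 OPEN


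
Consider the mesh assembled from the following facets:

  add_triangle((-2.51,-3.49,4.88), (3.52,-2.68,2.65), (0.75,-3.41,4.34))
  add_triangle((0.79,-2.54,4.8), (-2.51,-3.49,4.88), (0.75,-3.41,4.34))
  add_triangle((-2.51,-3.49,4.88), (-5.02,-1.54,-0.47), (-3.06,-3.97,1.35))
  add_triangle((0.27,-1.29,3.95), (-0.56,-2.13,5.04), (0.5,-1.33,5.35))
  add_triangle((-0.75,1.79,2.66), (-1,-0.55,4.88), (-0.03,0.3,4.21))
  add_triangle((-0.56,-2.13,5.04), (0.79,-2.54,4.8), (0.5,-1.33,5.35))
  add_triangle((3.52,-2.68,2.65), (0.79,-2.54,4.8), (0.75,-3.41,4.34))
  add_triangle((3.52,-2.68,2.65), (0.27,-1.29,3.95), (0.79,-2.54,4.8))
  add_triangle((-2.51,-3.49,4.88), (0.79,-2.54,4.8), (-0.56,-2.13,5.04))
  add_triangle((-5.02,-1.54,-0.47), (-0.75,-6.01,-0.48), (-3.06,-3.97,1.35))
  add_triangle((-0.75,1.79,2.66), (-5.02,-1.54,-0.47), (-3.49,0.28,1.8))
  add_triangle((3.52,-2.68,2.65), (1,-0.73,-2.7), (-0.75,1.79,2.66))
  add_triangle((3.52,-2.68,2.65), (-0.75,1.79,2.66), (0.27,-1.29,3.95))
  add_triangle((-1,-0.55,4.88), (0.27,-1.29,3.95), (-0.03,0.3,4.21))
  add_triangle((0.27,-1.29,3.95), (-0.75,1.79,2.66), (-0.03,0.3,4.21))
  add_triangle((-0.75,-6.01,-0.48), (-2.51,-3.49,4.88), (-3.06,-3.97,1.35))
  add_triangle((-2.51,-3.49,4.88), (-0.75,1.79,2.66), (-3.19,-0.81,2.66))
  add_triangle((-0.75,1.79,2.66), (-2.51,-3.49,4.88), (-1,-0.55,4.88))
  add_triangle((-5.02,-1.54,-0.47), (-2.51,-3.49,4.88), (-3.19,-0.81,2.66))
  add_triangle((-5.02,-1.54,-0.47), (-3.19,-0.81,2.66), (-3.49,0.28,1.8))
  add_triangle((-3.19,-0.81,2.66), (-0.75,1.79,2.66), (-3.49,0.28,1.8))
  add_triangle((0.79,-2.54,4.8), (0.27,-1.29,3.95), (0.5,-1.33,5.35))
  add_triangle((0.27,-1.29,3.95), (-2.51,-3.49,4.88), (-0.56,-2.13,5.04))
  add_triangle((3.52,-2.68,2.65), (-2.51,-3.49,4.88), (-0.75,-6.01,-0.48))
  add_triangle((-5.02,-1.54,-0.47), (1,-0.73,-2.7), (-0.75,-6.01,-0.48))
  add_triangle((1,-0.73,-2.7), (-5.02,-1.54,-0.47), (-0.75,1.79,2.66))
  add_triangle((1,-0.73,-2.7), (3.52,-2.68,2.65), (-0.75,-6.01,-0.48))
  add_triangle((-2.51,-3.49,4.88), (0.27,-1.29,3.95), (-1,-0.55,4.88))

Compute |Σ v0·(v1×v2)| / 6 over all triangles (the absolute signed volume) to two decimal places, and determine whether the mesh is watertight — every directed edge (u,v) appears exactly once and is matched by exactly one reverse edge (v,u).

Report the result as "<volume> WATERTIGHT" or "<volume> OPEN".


Per-triangle v0·(v1×v2)/6:
  t1: +0.6876
  t2: +2.9771
  t3: +9.2483
  t4: -0.2056
  t5: +1.5444
  t6: +1.5051
  t7: +2.7104
  t8: +1.5857
  t9: +2.4323
  t10: +8.9531
  t11: +0.5093
  t12: +2.5286
  t13: +4.7309
  t14: +1.2521
  t15: -0.4713
  t16: +9.7880
  t17: +6.0204
  t18: +3.0565
  t19: +7.4547
  t20: +3.0434
  t21: +2.4304
  t22: -0.2128
  t23: -0.2231
  t24: +25.8685
  t25: +13.1541
  t26: +2.3533
  t27: +13.3294
  t28: +3.6187
Σ = +129.6693 → |volume| = 129.67

Directed edges: 84 total, each appears once with its reverse present → watertight.

129.67 WATERTIGHT


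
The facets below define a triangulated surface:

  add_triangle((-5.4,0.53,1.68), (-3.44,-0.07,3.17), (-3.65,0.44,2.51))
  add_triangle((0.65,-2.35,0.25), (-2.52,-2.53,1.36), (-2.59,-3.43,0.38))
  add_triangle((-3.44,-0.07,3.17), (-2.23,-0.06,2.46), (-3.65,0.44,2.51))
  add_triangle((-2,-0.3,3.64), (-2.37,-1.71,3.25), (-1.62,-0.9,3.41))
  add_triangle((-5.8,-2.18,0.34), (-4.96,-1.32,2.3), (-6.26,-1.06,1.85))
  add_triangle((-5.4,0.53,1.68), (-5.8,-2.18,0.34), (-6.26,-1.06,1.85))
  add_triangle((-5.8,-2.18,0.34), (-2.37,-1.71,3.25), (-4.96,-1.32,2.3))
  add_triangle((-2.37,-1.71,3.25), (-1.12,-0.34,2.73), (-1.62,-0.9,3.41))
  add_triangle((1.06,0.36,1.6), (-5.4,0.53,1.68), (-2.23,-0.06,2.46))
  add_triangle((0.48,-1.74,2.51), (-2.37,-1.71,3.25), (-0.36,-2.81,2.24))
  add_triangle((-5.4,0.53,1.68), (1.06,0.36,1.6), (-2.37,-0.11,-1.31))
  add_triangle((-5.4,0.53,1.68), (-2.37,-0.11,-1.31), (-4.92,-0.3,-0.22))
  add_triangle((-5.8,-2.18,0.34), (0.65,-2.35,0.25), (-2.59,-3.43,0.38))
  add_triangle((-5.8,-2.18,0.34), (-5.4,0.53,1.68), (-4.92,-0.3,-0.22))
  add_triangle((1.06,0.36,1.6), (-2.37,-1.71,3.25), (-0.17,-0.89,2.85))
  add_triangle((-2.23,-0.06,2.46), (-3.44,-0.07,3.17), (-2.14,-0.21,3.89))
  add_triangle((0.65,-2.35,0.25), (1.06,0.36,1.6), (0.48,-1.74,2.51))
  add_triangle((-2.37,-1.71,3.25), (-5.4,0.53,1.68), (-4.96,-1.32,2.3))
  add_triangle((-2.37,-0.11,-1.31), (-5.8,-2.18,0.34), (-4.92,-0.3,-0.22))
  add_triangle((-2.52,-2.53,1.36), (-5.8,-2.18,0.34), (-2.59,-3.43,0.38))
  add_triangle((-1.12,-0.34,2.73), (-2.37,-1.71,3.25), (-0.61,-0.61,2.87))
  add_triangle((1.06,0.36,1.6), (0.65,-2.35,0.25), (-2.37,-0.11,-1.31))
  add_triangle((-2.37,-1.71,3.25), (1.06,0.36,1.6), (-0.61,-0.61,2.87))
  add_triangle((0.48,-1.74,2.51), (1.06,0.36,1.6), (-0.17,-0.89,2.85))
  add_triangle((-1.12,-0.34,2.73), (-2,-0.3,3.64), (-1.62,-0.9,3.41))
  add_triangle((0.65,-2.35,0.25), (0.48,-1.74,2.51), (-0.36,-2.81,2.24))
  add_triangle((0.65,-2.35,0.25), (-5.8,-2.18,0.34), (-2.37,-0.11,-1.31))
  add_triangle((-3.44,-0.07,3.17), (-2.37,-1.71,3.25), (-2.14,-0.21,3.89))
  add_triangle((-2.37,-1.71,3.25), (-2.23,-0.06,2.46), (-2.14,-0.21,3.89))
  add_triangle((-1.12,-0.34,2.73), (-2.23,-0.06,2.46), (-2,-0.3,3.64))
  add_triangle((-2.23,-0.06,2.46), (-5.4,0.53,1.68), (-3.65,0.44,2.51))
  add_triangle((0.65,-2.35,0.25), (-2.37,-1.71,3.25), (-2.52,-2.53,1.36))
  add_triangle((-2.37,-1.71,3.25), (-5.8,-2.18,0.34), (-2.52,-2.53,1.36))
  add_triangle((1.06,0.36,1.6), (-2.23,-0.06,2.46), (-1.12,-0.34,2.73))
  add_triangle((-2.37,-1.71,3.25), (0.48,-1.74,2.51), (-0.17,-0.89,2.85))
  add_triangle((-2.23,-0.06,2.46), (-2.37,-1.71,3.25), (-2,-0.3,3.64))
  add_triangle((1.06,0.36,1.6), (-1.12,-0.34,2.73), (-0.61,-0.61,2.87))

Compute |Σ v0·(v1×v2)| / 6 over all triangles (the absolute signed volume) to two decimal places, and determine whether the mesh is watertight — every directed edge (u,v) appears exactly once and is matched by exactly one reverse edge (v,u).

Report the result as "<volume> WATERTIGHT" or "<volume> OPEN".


40.16 OPEN

Per-triangle v0·(v1×v2)/6:
  t1: +0.6587
  t2: +1.4929
  t3: +0.1123
  t4: +0.4413
  t5: +1.7309
  t6: +1.9655
  t7: +3.2280
  t8: -0.0929
  t9: +1.2220
  t10: +1.7524
  t11: +0.2600
  t12: +0.9027
  t13: -0.1119
  t14: +3.2999
  t15: +0.5071
  t16: +0.0226
  t17: +1.0567
  t18: +2.7626
  t19: +1.7862
  t20: +2.5296
  t21: +0.4561
  t22: -0.9400
  t23: +0.1203
  t24: +0.7819
  t25: +0.1250
  t26: +1.0346
  t27: +3.4162
  t28: +1.7256
  t29: -0.8997
  t30: -0.0284
  t31: -0.4749
  t32: +2.6544
  t33: +3.8001
  t34: +0.5031
  t35: +1.1963
  t36: +0.8191
  t37: +0.3416
Σ = +40.1577 → |volume| = 40.16

Directed edges: 111 total; 9 unmatched, e.g. (-5.4,0.53,1.68)→(-3.44,-0.07,3.17) → open.


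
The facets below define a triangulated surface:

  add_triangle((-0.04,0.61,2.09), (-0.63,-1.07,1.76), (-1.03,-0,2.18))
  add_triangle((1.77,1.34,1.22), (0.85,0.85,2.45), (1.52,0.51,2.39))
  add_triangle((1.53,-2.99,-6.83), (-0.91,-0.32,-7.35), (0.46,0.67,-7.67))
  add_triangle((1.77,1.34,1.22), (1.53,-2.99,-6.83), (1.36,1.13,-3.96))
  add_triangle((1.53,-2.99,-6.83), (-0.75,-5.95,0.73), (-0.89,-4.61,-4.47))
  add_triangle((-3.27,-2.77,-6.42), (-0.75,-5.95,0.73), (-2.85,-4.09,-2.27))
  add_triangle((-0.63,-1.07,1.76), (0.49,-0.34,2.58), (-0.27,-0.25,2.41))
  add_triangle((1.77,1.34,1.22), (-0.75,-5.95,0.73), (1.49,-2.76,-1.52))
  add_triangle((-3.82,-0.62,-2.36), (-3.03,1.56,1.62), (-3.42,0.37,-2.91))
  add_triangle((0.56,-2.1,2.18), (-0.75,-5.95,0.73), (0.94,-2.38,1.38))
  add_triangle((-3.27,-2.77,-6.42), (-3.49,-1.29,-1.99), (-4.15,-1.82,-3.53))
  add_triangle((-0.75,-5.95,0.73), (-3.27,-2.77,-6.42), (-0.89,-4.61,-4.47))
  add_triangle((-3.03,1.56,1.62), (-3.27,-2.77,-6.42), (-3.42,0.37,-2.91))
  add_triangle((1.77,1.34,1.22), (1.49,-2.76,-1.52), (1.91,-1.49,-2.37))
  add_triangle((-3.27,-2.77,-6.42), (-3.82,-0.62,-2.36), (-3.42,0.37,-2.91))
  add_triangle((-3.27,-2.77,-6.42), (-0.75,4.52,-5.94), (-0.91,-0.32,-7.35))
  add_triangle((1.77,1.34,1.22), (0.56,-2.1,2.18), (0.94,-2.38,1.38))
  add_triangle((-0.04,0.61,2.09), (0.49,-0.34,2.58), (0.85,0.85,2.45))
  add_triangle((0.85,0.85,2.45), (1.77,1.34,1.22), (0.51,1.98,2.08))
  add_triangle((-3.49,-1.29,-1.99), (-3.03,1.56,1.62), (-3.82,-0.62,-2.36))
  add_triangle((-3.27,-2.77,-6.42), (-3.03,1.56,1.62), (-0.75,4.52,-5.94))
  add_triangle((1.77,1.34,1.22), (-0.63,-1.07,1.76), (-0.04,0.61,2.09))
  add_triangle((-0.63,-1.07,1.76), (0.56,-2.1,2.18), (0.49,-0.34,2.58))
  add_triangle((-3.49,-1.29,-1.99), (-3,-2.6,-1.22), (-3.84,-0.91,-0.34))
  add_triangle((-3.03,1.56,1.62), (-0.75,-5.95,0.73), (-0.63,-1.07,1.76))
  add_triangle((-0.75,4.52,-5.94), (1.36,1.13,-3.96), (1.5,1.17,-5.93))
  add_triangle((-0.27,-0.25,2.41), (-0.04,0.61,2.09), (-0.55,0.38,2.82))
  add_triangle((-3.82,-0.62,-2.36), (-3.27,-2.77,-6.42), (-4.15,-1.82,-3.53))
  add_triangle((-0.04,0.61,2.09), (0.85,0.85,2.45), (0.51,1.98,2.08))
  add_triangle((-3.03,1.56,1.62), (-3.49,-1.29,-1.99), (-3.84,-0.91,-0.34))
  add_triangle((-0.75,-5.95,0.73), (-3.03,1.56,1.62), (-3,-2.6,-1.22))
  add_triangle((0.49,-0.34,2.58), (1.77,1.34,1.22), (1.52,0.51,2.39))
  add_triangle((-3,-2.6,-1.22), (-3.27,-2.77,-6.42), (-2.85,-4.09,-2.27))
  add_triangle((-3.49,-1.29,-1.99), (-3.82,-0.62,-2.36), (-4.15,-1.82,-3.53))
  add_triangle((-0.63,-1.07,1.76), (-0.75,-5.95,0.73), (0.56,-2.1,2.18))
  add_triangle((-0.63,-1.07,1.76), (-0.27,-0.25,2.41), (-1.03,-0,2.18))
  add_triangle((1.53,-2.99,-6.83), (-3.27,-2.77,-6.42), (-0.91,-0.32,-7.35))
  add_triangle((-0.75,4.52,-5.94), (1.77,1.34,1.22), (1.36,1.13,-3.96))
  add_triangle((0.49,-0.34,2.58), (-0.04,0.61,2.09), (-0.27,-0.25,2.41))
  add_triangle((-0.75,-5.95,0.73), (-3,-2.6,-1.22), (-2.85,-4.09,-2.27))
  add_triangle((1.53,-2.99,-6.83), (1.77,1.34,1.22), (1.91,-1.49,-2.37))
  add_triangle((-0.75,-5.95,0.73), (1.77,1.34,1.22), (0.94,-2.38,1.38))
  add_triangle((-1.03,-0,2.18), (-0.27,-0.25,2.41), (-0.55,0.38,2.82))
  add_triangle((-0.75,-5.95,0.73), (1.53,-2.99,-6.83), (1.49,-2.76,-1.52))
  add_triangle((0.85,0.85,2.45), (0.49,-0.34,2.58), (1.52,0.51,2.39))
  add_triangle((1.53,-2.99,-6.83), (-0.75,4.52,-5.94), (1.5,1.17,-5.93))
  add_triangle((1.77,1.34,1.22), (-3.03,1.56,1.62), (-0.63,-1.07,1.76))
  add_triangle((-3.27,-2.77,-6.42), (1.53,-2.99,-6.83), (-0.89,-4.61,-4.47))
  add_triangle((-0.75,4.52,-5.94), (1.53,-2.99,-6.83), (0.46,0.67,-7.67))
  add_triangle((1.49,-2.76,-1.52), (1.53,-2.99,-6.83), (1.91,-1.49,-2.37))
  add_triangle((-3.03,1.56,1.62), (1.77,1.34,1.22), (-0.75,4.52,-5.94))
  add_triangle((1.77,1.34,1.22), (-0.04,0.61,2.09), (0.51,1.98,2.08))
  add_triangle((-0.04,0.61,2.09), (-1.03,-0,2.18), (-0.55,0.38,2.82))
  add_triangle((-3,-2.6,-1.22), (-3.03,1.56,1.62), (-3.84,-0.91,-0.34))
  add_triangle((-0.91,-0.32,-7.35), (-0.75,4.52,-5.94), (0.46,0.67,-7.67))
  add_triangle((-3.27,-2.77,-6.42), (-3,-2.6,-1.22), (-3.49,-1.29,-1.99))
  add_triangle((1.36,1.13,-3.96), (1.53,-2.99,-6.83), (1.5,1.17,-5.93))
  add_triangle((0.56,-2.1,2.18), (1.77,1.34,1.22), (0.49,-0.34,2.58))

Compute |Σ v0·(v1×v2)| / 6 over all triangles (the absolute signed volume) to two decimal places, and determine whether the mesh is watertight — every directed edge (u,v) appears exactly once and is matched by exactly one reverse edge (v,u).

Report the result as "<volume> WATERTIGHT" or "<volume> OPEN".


233.99 WATERTIGHT

Per-triangle v0·(v1×v2)/6:
  t1: -0.4130
  t2: +0.4341
  t3: +7.5712
  t4: +6.2267
  t5: +11.7269
  t6: +7.6205
  t7: +0.2903
  t8: +5.4742
  t9: +3.0979
  t10: +1.4741
  t11: +0.2989
  t12: +12.5148
  t13: -4.9201
  t14: +2.0223
  t15: +3.7278
  t16: +14.5334
  t17: +1.0911
  t18: +0.3668
  t19: +0.7712
  t20: +1.8256
  t21: +31.3134
  t22: -0.7849
  t23: +0.8042
  t24: +1.7496
  t25: +4.3221
  t26: +1.9619
  t27: +0.1302
  t28: +1.8340
  t29: +0.4031
  t30: +1.8913
  t31: +9.7246
  t32: -0.1423
  t33: +4.1586
  t34: +0.5663
  t35: +2.2759
  t36: +0.3194
  t37: +15.4119
  t38: +7.1899
  t39: +0.2644
  t40: +3.7825
  t41: +2.3176
  t42: +0.0251
  t43: +0.1910
  t44: +9.6022
  t45: +0.4012
  t46: +10.3106
  t47: +3.1434
  t48: +14.3066
  t49: +0.6584
  t50: +2.6961
  t51: +11.7315
  t52: -0.6692
  t53: +0.0426
  t54: +0.8915
  t55: +8.2695
  t56: +4.3966
  t57: +1.4680
  t58: +1.2932
Σ = +233.9869 → |volume| = 233.99

Directed edges: 174 total, each appears once with its reverse present → watertight.


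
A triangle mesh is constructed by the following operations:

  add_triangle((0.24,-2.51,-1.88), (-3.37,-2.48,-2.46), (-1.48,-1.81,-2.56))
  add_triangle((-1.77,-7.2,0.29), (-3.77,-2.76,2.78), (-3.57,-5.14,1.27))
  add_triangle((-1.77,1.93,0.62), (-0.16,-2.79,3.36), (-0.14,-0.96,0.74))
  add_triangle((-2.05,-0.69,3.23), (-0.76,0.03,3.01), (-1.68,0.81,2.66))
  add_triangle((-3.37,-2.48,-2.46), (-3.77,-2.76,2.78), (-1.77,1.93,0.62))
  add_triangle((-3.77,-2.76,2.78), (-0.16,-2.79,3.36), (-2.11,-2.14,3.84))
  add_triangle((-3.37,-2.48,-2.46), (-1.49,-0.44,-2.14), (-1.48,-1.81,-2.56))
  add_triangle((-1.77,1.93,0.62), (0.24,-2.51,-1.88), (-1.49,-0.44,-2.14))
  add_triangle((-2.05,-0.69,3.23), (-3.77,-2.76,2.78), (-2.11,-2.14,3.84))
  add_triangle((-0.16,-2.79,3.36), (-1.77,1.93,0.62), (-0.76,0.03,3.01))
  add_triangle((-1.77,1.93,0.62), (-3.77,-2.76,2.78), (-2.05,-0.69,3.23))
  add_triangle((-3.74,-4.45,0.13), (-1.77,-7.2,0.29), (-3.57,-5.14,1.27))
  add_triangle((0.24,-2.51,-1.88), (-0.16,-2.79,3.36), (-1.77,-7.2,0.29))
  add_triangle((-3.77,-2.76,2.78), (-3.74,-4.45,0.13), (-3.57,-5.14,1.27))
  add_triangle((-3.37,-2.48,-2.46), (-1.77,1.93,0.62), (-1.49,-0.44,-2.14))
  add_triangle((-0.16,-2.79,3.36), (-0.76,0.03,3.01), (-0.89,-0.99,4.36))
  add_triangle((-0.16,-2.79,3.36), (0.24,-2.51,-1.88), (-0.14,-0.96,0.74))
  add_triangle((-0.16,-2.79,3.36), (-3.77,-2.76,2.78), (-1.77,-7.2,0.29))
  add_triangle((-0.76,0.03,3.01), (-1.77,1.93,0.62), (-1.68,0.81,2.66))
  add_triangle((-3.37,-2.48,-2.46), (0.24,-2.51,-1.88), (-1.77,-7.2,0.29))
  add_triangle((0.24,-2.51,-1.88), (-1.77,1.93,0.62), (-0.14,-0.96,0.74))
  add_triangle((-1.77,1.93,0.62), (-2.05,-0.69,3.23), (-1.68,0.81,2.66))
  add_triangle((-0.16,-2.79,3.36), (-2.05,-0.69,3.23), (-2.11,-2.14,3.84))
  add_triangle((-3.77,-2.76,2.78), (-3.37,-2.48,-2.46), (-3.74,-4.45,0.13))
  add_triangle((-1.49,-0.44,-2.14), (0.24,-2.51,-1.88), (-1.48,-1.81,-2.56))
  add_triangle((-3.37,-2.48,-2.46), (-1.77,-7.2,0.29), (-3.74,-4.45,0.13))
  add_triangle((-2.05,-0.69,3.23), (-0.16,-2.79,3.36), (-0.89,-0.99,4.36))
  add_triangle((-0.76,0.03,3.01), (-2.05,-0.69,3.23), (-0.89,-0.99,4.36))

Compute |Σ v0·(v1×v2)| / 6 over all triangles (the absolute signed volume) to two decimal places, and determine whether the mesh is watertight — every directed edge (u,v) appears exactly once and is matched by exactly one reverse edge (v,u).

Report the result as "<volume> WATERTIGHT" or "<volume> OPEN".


76.17 WATERTIGHT

Per-triangle v0·(v1×v2)/6:
  t1: +1.4006
  t2: +3.4431
  t3: -0.4802
  t4: +0.8505
  t5: +10.0285
  t6: +2.6234
  t7: +0.9717
  t8: -0.6716
  t9: +1.8063
  t10: -1.6210
  t11: +3.8319
  t12: +3.5115
  t13: +4.5902
  t14: +2.7059
  t15: +2.6157
  t16: +0.0582
  t17: -0.2680
  t18: +13.7322
  t19: +0.3390
  t20: +9.1949
  t21: -1.0478
  t22: +1.0304
  t23: +1.0364
  t24: +5.2981
  t25: +0.4801
  t26: +7.9652
  t27: +2.0319
  t28: +0.7164
Σ = +76.1737 → |volume| = 76.17

Directed edges: 84 total, each appears once with its reverse present → watertight.


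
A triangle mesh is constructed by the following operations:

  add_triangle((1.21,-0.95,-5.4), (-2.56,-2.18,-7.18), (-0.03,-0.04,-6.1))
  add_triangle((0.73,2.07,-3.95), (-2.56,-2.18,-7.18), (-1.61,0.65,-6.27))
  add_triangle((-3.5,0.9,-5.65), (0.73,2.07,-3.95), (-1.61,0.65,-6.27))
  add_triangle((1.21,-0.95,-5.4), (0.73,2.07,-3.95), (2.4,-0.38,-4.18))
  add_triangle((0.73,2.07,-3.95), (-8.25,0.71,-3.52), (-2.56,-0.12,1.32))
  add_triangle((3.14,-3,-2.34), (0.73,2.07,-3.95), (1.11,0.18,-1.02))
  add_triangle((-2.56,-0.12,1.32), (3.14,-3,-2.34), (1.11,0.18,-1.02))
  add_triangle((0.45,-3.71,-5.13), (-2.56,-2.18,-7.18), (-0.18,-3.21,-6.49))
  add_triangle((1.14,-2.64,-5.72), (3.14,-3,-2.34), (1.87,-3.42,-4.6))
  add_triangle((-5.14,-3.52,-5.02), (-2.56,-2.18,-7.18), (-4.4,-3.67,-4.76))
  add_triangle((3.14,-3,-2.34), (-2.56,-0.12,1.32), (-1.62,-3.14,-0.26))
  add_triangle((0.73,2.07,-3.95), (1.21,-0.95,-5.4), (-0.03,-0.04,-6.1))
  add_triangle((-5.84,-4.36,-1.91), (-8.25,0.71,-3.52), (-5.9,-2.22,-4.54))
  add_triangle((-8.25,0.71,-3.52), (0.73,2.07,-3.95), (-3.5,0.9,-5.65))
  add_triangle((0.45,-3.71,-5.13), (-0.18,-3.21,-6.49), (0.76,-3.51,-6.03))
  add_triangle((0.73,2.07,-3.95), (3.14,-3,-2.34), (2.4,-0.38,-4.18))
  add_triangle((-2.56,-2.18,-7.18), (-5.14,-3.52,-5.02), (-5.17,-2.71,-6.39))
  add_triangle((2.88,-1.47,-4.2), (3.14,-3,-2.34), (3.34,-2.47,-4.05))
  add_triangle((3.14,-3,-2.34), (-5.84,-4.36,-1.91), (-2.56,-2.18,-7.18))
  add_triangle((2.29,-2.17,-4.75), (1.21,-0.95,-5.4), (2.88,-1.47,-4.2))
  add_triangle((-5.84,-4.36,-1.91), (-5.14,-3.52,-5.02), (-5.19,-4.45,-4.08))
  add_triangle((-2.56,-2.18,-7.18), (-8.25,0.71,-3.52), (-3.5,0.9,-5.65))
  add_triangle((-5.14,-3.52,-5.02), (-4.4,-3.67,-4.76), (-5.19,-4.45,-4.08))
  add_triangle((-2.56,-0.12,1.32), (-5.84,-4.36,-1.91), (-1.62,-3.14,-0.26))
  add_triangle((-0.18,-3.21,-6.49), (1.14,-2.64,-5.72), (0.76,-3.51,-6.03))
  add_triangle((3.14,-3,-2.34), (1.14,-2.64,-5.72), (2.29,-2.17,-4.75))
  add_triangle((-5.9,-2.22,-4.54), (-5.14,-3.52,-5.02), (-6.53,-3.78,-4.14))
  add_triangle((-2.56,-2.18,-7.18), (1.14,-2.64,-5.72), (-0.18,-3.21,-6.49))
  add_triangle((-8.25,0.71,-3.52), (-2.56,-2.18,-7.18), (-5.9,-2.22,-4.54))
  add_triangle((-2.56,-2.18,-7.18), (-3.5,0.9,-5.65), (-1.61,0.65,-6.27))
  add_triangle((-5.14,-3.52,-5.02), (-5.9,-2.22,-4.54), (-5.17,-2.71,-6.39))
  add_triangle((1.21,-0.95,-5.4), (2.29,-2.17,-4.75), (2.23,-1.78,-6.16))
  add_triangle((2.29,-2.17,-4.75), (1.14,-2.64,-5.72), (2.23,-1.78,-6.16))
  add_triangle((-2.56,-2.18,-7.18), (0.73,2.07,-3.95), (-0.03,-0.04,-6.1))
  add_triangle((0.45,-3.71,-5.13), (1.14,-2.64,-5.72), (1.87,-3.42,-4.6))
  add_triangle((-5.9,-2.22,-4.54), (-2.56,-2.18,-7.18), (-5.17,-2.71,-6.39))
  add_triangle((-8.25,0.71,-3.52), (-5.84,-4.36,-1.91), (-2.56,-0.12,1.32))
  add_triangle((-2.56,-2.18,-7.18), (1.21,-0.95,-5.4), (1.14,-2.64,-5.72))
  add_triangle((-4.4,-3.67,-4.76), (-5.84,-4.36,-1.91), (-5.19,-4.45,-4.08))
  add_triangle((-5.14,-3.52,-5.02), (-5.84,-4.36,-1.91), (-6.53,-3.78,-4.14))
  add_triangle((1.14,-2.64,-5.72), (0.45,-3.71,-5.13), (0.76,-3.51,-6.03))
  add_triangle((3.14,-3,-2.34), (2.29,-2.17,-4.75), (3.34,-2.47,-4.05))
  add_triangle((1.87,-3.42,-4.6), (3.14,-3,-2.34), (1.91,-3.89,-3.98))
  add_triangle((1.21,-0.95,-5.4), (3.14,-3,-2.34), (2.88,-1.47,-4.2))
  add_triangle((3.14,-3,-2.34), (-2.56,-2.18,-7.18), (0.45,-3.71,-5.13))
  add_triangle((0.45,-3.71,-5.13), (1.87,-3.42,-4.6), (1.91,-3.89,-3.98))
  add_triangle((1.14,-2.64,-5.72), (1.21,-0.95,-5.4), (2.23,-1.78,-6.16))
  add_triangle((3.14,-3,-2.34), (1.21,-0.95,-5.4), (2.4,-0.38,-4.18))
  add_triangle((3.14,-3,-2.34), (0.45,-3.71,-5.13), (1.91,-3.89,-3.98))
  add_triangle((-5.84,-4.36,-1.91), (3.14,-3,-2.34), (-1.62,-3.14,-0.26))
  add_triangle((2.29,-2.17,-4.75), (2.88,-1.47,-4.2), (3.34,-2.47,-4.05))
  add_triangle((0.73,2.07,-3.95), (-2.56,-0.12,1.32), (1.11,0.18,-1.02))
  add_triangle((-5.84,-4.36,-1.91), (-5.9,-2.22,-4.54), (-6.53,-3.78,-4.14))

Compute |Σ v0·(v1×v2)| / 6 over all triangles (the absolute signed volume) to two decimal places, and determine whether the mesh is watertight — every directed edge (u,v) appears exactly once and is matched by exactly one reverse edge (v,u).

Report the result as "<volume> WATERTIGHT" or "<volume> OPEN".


Per-triangle v0·(v1×v2)/6:
  t1: +5.0290
  t2: +4.0874
  t3: +4.1287
  t4: +3.6911
  t5: +5.0802
  t6: +1.9319
  t7: -0.6405
  t8: +2.1161
  t9: +1.5609
  t10: +2.4638
  t11: +0.5283
  t12: +3.3317
  t13: +15.7056
  t14: +8.6814
  t15: +0.8382
  t16: +0.0537
  t17: +3.8199
  t18: +0.2719
  t19: +32.1124
  t20: +1.5220
  t21: +2.6056
  t22: +18.7310
  t23: +0.9114
  t24: +4.5241
  t25: +0.9307
  t26: +2.5157
  t27: +2.7651
  t28: +2.4093
  t29: +16.1574
  t30: +6.4975
  t31: +2.9605
  t32: -0.2524
  t33: +1.3401
  t34: +3.7546
  t35: +1.9275
  t36: +1.0321
  t37: +15.8564
  t38: +6.0127
  t39: -0.9665
  t40: +2.9399
  t41: +0.1687
  t42: +1.1339
  t43: +1.2800
  t44: -2.7955
  t45: -3.9926
  t46: +1.1440
  t47: +1.3381
  t48: +4.2455
  t49: -0.7933
  t50: +7.7303
  t51: +0.9125
  t52: -0.1937
  t53: +1.4798
Σ = +200.6240 → |volume| = 200.62

Directed edges: 159 total; 3 unmatched, e.g. (-2.56,-2.18,-7.18)→(-4.4,-3.67,-4.76) → open.

200.62 OPEN


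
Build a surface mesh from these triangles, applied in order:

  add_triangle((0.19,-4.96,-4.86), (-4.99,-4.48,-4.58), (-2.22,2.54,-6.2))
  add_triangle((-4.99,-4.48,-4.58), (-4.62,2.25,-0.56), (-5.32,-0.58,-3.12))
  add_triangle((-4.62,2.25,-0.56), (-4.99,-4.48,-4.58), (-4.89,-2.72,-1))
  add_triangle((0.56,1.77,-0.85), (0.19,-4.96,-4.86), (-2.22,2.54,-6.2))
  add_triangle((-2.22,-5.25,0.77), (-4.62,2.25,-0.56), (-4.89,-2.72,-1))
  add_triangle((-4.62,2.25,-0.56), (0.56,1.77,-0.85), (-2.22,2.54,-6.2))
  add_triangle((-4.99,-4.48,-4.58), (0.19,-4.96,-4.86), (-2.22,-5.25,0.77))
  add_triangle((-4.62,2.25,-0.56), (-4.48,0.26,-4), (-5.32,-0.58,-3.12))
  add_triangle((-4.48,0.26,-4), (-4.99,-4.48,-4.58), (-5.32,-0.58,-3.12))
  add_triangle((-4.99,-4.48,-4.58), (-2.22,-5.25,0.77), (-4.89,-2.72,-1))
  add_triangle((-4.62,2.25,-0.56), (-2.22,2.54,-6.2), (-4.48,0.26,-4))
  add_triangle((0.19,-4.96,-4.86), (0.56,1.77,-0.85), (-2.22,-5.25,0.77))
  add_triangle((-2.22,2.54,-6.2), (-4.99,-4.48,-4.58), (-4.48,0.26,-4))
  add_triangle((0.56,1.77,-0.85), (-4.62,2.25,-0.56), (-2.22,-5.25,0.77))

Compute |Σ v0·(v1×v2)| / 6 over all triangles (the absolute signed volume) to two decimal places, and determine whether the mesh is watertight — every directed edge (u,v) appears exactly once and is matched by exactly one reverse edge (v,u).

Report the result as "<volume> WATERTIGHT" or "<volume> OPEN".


Per-triangle v0·(v1×v2)/6:
  t1: +36.7405
  t2: +3.4642
  t3: +13.4480
  t4: +9.0442
  t5: +6.0672
  t6: +8.2977
  t7: +25.6162
  t8: +4.7778
  t9: +5.8876
  t10: +13.3483
  t11: +12.6598
  t12: -2.1030
  t13: +15.2455
  t14: -2.8403
Σ = +149.6536 → |volume| = 149.65

Directed edges: 42 total, each appears once with its reverse present → watertight.

149.65 WATERTIGHT


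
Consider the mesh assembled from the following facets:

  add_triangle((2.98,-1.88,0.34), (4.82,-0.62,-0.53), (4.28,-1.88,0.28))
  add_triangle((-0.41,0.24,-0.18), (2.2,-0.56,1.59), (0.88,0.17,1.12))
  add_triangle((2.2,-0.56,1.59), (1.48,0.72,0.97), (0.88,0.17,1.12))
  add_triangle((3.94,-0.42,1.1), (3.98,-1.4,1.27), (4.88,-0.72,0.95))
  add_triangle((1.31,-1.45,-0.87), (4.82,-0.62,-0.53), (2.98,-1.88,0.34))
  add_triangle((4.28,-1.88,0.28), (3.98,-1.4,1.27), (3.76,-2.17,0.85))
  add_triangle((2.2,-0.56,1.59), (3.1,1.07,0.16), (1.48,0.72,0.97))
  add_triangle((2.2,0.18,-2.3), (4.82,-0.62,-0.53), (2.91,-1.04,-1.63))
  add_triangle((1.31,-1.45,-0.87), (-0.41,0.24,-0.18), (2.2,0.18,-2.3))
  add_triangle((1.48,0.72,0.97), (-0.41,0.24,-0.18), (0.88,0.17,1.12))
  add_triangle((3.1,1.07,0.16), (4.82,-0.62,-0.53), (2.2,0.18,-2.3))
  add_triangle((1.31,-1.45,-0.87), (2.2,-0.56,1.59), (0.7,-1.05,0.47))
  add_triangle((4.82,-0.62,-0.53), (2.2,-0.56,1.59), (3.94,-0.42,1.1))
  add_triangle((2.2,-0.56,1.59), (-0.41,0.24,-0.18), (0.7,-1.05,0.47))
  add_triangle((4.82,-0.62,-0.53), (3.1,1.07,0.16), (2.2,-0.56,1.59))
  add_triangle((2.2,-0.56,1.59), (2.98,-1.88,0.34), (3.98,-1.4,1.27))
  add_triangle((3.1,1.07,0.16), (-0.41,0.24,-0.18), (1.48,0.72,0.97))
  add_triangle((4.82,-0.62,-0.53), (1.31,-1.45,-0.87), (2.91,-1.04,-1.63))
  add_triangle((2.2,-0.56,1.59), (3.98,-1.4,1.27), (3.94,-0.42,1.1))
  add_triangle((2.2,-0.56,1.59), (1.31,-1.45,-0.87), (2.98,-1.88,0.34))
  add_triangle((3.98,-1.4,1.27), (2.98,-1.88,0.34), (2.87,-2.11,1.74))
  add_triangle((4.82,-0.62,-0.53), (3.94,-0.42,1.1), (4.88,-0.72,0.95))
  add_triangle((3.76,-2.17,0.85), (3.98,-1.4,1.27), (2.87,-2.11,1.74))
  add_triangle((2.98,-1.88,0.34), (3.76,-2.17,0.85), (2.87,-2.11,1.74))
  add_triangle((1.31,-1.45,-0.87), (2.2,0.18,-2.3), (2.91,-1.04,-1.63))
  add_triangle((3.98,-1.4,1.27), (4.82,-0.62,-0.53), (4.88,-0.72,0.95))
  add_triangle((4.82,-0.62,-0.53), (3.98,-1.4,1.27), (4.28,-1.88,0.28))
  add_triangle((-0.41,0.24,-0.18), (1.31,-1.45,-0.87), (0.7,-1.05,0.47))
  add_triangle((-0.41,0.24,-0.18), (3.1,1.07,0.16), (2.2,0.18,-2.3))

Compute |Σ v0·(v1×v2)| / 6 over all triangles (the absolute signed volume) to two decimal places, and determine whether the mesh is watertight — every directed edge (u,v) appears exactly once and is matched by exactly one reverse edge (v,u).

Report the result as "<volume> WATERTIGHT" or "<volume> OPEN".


Per-triangle v0·(v1×v2)/6:
  t1: +0.1894
  t2: -0.0073
  t3: +0.2090
  t4: +0.2851
  t5: +1.5602
  t6: +0.5234
  t7: +0.7687
  t8: +1.5878
  t9: +0.2974
  t10: +0.0645
  t11: +2.6146
  t12: +0.5661
  t13: -0.4689
  t14: +0.0354
  t15: +2.2729
  t16: +0.4033
  t17: +0.1933
  t18: +0.9604
  t19: +0.5913
  t20: -0.0045
  t21: -0.9007
  t22: +0.2173
  t23: +0.7186
  t24: +0.2044
  t25: +0.5723
  t26: +0.9339
  t27: +1.2883
  t28: +0.0708
  t29: +0.5233
Σ = +16.2704 → |volume| = 16.27

Directed edges: 87 total; 3 unmatched, e.g. (4.28,-1.88,0.28)→(2.98,-1.88,0.34) → open.

16.27 OPEN


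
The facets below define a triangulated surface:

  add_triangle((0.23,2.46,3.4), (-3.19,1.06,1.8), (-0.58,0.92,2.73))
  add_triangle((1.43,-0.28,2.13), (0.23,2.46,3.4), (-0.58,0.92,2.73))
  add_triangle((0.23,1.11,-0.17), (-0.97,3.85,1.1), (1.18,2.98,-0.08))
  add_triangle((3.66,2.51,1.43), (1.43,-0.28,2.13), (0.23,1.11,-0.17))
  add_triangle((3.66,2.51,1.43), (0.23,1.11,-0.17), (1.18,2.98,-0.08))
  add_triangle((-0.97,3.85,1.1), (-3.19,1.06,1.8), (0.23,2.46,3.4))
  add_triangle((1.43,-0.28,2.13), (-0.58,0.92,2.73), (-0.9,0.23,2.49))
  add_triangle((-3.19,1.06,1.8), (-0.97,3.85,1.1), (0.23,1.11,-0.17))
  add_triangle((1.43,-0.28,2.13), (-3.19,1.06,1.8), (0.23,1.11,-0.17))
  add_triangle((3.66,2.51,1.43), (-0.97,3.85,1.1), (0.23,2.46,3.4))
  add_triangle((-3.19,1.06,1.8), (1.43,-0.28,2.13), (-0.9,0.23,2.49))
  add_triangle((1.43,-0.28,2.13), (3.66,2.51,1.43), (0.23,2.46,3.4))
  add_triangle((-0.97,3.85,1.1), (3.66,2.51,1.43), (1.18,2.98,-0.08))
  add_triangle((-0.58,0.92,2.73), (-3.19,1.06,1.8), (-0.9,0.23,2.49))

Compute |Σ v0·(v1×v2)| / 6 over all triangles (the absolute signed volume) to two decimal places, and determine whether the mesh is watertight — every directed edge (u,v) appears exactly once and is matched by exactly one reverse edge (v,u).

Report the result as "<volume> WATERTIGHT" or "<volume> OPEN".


Per-triangle v0·(v1×v2)/6:
  t1: +1.8753
  t2: +1.5581
  t3: +0.2989
  t4: -0.7129
  t5: +0.0298
  t6: +5.8750
  t7: +0.6902
  t8: +0.4240
  t9: -1.8567
  t10: +7.0400
  t11: -0.3135
  t12: +4.7522
  t13: +3.4486
  t14: +0.8547
Σ = +23.9637 → |volume| = 23.96

Directed edges: 42 total, each appears once with its reverse present → watertight.

23.96 WATERTIGHT


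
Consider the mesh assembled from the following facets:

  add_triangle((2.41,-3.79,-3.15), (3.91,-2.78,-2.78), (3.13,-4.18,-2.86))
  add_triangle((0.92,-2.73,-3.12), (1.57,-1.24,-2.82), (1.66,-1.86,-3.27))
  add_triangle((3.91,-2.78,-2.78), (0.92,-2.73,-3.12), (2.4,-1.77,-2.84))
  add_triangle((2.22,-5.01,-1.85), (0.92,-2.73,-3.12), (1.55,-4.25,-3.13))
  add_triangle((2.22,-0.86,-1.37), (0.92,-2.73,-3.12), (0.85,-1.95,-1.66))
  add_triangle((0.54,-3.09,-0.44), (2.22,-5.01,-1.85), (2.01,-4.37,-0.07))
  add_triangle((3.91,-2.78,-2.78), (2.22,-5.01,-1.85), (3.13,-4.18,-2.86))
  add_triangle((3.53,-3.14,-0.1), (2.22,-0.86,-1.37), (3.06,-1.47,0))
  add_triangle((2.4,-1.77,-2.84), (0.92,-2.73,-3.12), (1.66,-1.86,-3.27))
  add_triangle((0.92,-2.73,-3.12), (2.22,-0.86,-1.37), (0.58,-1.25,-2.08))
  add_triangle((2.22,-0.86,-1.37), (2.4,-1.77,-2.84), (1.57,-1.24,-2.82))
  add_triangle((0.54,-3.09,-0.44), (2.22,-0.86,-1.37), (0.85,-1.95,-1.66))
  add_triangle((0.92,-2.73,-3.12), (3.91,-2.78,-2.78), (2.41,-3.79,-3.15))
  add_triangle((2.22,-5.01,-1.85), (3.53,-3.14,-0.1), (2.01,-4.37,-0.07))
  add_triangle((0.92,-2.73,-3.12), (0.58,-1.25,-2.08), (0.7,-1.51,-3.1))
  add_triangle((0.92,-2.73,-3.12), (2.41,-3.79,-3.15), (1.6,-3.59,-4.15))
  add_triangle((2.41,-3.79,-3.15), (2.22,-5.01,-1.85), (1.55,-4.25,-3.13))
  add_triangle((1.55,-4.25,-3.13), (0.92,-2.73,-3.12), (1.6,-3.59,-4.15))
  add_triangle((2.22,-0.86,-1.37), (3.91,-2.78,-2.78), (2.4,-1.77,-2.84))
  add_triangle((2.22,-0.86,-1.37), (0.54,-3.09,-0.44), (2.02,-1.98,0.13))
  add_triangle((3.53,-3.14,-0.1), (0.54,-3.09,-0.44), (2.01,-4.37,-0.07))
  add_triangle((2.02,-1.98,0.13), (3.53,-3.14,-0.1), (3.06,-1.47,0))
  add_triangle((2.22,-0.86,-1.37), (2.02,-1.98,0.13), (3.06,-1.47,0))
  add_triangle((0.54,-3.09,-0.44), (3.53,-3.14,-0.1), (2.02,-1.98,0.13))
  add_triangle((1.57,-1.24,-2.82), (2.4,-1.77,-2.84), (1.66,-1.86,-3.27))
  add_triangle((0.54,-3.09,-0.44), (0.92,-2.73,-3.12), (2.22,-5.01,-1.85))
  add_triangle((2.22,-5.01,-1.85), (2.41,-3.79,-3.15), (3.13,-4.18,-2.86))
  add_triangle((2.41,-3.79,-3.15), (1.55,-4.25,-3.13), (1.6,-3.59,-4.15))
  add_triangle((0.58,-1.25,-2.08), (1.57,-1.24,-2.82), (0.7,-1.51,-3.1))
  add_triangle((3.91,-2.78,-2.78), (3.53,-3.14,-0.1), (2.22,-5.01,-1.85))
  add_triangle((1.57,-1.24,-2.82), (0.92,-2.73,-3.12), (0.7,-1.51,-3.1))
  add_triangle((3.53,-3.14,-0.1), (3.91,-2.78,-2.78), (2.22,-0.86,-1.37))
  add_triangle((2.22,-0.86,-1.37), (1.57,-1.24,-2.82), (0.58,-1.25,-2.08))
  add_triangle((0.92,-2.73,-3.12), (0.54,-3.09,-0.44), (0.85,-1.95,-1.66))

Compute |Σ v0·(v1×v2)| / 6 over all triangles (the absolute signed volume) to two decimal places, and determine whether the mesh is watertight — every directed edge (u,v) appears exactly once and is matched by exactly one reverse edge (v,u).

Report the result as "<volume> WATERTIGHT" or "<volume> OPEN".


Per-triangle v0·(v1×v2)/6:
  t1: +0.9710
  t2: +0.0596
  t3: +1.4313
  t4: -0.2101
  t5: -0.5333
  t6: +1.1119
  t7: +1.0731
  t8: +1.0196
  t9: +0.5549
  t10: -0.5441
  t11: +0.2578
  t12: -1.1463
  t13: +1.3935
  t14: +2.6915
  t15: -0.0426
  t16: -0.2340
  t17: +1.4391
  t18: +0.3092
  t19: +0.5221
  t20: -1.5146
  t21: -0.6251
  t22: +0.1472
  t23: -0.6917
  t24: +0.3332
  t25: +0.2018
  t26: +1.6319
  t27: +1.0646
  t28: +1.0225
  t29: -0.1218
  t30: +5.5005
  t31: +0.5984
  t32: +1.2138
  t33: -0.2997
  t34: -0.4010
Σ = +18.1843 → |volume| = 18.18

Directed edges: 102 total, each appears once with its reverse present → watertight.

18.18 WATERTIGHT


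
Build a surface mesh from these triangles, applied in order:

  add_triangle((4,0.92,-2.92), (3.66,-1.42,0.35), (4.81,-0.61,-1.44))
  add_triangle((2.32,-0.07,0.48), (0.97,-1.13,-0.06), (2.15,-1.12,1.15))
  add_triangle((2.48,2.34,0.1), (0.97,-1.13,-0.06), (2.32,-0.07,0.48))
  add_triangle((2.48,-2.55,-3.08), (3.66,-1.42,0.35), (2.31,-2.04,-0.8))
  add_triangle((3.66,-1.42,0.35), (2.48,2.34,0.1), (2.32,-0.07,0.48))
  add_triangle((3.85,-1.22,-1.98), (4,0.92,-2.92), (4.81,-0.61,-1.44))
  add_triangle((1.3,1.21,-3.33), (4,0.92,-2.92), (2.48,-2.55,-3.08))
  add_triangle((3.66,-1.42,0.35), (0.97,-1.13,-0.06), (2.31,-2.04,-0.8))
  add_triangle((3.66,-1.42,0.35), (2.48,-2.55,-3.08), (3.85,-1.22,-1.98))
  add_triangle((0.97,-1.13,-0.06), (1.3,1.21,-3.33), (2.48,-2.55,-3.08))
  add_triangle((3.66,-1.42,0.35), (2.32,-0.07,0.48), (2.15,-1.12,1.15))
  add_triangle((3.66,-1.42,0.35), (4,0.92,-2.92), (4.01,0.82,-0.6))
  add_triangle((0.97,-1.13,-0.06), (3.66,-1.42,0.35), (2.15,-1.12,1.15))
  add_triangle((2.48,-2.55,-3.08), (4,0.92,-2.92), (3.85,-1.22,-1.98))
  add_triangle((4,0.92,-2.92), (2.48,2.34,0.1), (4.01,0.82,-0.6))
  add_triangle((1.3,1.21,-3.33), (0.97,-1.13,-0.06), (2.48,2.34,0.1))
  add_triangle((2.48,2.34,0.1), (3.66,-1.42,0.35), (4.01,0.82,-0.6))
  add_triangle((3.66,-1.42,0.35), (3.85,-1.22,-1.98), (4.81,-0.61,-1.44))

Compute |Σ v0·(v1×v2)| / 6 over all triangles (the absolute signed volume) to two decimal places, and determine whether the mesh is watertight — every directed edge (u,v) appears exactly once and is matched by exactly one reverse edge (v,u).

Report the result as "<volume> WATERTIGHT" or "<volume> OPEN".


Per-triangle v0·(v1×v2)/6:
  t1: +0.3343
  t2: -0.4065
  t3: -0.4192
  t4: +1.3256
  t5: +0.5894
  t6: +1.9572
  t7: +5.7242
  t8: +0.3628
  t9: +2.8282
  t10: -1.1109
  t11: +0.5232
  t12: +3.3032
  t13: +0.4608
  t14: +3.5098
  t15: +2.8759
  t16: -2.8587
  t17: +1.7823
  t18: +1.4821
Σ = +22.2635 → |volume| = 22.26

Directed edges: 54 total; 6 unmatched, e.g. (2.31,-2.04,-0.8)→(2.48,-2.55,-3.08) → open.

22.26 OPEN
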